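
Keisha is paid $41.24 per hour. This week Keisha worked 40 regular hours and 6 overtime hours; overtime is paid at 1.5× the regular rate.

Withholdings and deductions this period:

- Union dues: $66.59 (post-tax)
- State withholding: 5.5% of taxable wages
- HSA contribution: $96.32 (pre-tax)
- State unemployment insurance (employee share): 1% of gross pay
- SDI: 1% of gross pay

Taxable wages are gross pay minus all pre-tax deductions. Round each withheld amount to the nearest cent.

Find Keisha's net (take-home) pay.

Regular pay: 40 × $41.24 = $1,649.60
Overtime pay: 6 × $41.24 × 1.5 = $371.16
Gross pay = $1,649.60 + $371.16 = $2,020.76
HSA contribution: $96.32
Taxable wages = $2,020.76 − $96.32 = $1,924.44
State withholding: $1,924.44 × 0.055 = $105.84
State unemployment insurance (employee share): $2,020.76 × 0.01 = $20.21
SDI: $2,020.76 × 0.01 = $20.21
Union dues: $66.59
Total deductions = $96.32 + $105.84 + $20.21 + $20.21 + $66.59 = $309.17
Net pay = $2,020.76 − $309.17 = $1,711.59

$1,711.59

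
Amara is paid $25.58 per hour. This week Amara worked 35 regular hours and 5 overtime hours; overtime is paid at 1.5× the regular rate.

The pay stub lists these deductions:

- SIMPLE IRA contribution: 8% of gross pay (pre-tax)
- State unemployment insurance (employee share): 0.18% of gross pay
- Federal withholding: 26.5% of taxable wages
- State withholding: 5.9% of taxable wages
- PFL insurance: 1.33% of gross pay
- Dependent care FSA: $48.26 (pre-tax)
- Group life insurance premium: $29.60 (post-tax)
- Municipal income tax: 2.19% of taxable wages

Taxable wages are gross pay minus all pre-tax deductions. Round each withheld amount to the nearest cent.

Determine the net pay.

Regular pay: 35 × $25.58 = $895.30
Overtime pay: 5 × $25.58 × 1.5 = $191.85
Gross pay = $895.30 + $191.85 = $1087.15
SIMPLE IRA contribution: $1087.15 × 0.08 = $86.97
Dependent care FSA: $48.26
Pre-tax total = $86.97 + $48.26 = $135.23
Taxable wages = $1087.15 − $135.23 = $951.92
Municipal income tax: $951.92 × 0.0219 = $20.85
State withholding: $951.92 × 0.059 = $56.16
Federal withholding: $951.92 × 0.265 = $252.26
PFL insurance: $1087.15 × 0.0133 = $14.46
State unemployment insurance (employee share): $1087.15 × 0.0018 = $1.96
Group life insurance premium: $29.60
Total deductions = $86.97 + $48.26 + $20.85 + $56.16 + $252.26 + $14.46 + $1.96 + $29.60 = $510.52
Net pay = $1087.15 − $510.52 = $576.63

$576.63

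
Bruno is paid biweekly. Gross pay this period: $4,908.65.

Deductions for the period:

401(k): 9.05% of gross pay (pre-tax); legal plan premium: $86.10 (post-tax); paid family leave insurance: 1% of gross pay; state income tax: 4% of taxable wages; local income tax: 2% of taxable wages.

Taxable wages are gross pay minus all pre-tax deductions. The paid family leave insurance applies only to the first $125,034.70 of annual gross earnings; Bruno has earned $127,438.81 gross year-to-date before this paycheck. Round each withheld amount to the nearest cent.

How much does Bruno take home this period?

$4,110.45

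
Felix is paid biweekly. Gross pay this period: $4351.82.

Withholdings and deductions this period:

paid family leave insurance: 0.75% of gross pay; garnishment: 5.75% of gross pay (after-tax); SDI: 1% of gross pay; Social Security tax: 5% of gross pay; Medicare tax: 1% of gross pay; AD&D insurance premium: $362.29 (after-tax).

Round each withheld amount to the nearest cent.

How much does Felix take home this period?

Paid family leave insurance: $4351.82 × 0.0075 = $32.64
SDI: $4351.82 × 0.01 = $43.52
Medicare tax: $4351.82 × 0.01 = $43.52
Social Security tax: $4351.82 × 0.05 = $217.59
AD&D insurance premium: $362.29
Garnishment: $4351.82 × 0.0575 = $250.23
Total deductions = $32.64 + $43.52 + $43.52 + $217.59 + $362.29 + $250.23 = $949.79
Net pay = $4351.82 − $949.79 = $3402.03

$3402.03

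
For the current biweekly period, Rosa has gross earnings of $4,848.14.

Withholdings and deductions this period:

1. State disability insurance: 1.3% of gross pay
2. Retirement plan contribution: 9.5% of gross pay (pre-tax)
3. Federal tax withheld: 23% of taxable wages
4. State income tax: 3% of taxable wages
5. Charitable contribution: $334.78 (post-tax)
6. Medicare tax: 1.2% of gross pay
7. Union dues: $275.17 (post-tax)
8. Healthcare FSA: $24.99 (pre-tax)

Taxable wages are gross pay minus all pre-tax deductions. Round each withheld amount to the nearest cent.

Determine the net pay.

Retirement plan contribution: $4,848.14 × 0.095 = $460.57
Healthcare FSA: $24.99
Pre-tax total = $460.57 + $24.99 = $485.56
Taxable wages = $4,848.14 − $485.56 = $4,362.58
Federal tax withheld: $4,362.58 × 0.23 = $1,003.39
State income tax: $4,362.58 × 0.03 = $130.88
State disability insurance: $4,848.14 × 0.013 = $63.03
Medicare tax: $4,848.14 × 0.012 = $58.18
Charitable contribution: $334.78
Union dues: $275.17
Total deductions = $460.57 + $24.99 + $1,003.39 + $130.88 + $63.03 + $58.18 + $334.78 + $275.17 = $2,350.99
Net pay = $4,848.14 − $2,350.99 = $2,497.15

$2,497.15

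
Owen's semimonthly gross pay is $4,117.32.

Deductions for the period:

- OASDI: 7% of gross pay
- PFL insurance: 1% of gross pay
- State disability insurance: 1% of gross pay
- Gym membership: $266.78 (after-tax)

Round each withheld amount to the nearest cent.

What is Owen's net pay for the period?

State disability insurance: $4,117.32 × 0.01 = $41.17
PFL insurance: $4,117.32 × 0.01 = $41.17
OASDI: $4,117.32 × 0.07 = $288.21
Gym membership: $266.78
Total deductions = $41.17 + $41.17 + $288.21 + $266.78 = $637.33
Net pay = $4,117.32 − $637.33 = $3,479.99

$3,479.99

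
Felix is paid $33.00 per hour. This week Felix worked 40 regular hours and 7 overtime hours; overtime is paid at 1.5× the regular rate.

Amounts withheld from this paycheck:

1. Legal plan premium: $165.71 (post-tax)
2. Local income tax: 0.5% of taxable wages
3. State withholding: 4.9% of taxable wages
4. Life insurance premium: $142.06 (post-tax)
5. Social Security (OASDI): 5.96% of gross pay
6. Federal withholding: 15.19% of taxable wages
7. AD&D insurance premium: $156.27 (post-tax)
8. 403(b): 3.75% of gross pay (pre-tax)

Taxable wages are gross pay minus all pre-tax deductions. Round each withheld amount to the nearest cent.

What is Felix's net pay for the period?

$710.38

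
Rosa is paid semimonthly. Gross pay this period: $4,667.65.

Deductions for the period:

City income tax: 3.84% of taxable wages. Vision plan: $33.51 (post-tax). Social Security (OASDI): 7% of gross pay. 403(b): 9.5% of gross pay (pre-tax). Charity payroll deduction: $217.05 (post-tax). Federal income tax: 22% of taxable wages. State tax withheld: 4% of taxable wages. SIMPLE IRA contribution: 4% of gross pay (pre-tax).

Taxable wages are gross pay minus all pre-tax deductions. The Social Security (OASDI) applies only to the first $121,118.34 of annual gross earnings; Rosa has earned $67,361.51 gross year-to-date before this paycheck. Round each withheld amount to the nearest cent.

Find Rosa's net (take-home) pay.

$2,255.42

SIMPLE IRA contribution: $4,667.65 × 0.04 = $186.71
403(b): $4,667.65 × 0.095 = $443.43
Pre-tax total = $186.71 + $443.43 = $630.14
Taxable wages = $4,667.65 − $630.14 = $4,037.51
City income tax: $4,037.51 × 0.0384 = $155.04
Federal income tax: $4,037.51 × 0.22 = $888.25
State tax withheld: $4,037.51 × 0.04 = $161.50
Social Security (OASDI): cap not yet reached, full $4,667.65 is subject → $4,667.65 × 0.07 = $326.74
Charity payroll deduction: $217.05
Vision plan: $33.51
Total deductions = $186.71 + $443.43 + $155.04 + $888.25 + $161.50 + $326.74 + $217.05 + $33.51 = $2,412.23
Net pay = $4,667.65 − $2,412.23 = $2,255.42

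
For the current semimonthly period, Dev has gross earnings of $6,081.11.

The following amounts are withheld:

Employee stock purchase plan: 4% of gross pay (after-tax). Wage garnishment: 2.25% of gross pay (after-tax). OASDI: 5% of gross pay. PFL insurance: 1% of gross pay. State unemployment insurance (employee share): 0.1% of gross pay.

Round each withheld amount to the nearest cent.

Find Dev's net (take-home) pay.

OASDI: $6,081.11 × 0.05 = $304.06
State unemployment insurance (employee share): $6,081.11 × 0.001 = $6.08
PFL insurance: $6,081.11 × 0.01 = $60.81
Employee stock purchase plan: $6,081.11 × 0.04 = $243.24
Wage garnishment: $6,081.11 × 0.0225 = $136.82
Total deductions = $304.06 + $6.08 + $60.81 + $243.24 + $136.82 = $751.01
Net pay = $6,081.11 − $751.01 = $5,330.10

$5,330.10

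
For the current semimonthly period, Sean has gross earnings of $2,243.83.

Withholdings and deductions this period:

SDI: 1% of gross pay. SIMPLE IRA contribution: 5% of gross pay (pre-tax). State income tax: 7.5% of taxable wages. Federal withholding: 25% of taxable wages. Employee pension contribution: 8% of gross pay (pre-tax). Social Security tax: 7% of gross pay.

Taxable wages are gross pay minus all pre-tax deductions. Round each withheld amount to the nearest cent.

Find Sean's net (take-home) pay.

Employee pension contribution: $2,243.83 × 0.08 = $179.51
SIMPLE IRA contribution: $2,243.83 × 0.05 = $112.19
Pre-tax total = $179.51 + $112.19 = $291.70
Taxable wages = $2,243.83 − $291.70 = $1,952.13
State income tax: $1,952.13 × 0.075 = $146.41
Federal withholding: $1,952.13 × 0.25 = $488.03
Social Security tax: $2,243.83 × 0.07 = $157.07
SDI: $2,243.83 × 0.01 = $22.44
Total deductions = $179.51 + $112.19 + $146.41 + $488.03 + $157.07 + $22.44 = $1,105.65
Net pay = $2,243.83 − $1,105.65 = $1,138.18

$1,138.18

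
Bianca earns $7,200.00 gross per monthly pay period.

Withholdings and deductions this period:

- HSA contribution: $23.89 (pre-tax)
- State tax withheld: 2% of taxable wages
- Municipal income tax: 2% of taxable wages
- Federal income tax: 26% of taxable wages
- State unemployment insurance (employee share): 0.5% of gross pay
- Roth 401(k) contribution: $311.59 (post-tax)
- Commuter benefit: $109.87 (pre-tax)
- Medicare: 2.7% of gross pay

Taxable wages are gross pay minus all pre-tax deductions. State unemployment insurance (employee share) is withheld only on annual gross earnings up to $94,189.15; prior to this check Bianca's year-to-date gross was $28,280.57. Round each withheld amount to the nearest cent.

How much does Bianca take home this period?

$4,404.39

HSA contribution: $23.89
Commuter benefit: $109.87
Pre-tax total = $23.89 + $109.87 = $133.76
Taxable wages = $7,200.00 − $133.76 = $7,066.24
State tax withheld: $7,066.24 × 0.02 = $141.32
Municipal income tax: $7,066.24 × 0.02 = $141.32
Federal income tax: $7,066.24 × 0.26 = $1,837.22
State unemployment insurance (employee share): cap not yet reached, full $7,200.00 is subject → $7,200.00 × 0.005 = $36.00
Medicare: $7,200.00 × 0.027 = $194.40
Roth 401(k) contribution: $311.59
Total deductions = $23.89 + $109.87 + $141.32 + $141.32 + $1,837.22 + $36.00 + $194.40 + $311.59 = $2,795.61
Net pay = $7,200.00 − $2,795.61 = $4,404.39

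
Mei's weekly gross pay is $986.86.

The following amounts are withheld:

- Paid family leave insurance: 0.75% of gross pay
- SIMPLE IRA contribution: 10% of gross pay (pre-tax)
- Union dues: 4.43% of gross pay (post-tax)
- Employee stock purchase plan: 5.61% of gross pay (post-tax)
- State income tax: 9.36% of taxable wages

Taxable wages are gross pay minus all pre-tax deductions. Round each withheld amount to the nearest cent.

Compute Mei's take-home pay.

$698.56

SIMPLE IRA contribution: $986.86 × 0.1 = $98.69
Taxable wages = $986.86 − $98.69 = $888.17
State income tax: $888.17 × 0.0936 = $83.13
Paid family leave insurance: $986.86 × 0.0075 = $7.40
Union dues: $986.86 × 0.0443 = $43.72
Employee stock purchase plan: $986.86 × 0.0561 = $55.36
Total deductions = $98.69 + $83.13 + $7.40 + $43.72 + $55.36 = $288.30
Net pay = $986.86 − $288.30 = $698.56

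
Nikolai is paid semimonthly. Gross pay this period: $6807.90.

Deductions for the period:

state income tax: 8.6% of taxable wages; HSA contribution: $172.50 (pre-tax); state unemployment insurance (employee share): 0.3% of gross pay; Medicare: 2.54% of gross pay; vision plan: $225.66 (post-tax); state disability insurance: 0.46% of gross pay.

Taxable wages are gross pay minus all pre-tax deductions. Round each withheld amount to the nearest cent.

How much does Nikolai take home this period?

$5614.44

HSA contribution: $172.50
Taxable wages = $6807.90 − $172.50 = $6635.40
State income tax: $6635.40 × 0.086 = $570.64
Medicare: $6807.90 × 0.0254 = $172.92
State unemployment insurance (employee share): $6807.90 × 0.003 = $20.42
State disability insurance: $6807.90 × 0.0046 = $31.32
Vision plan: $225.66
Total deductions = $172.50 + $570.64 + $172.92 + $20.42 + $31.32 + $225.66 = $1193.46
Net pay = $6807.90 − $1193.46 = $5614.44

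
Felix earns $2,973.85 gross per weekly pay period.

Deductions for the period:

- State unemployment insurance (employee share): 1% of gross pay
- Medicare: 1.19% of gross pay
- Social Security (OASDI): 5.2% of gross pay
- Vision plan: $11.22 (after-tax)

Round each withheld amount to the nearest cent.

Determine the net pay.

Medicare: $2,973.85 × 0.0119 = $35.39
State unemployment insurance (employee share): $2,973.85 × 0.01 = $29.74
Social Security (OASDI): $2,973.85 × 0.052 = $154.64
Vision plan: $11.22
Total deductions = $35.39 + $29.74 + $154.64 + $11.22 = $230.99
Net pay = $2,973.85 − $230.99 = $2,742.86

$2,742.86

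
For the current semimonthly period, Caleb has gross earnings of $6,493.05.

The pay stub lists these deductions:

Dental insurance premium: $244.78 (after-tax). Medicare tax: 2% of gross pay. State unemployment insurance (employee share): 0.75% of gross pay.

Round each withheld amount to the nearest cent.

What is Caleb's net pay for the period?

$6,069.71

Medicare tax: $6,493.05 × 0.02 = $129.86
State unemployment insurance (employee share): $6,493.05 × 0.0075 = $48.70
Dental insurance premium: $244.78
Total deductions = $129.86 + $48.70 + $244.78 = $423.34
Net pay = $6,493.05 − $423.34 = $6,069.71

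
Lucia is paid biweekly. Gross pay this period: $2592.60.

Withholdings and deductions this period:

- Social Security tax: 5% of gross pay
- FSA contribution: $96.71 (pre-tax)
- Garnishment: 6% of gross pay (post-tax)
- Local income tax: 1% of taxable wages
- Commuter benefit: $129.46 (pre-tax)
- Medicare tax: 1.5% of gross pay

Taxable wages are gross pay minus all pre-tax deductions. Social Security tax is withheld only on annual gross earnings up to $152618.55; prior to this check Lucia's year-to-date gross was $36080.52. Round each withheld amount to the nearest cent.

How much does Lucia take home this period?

Commuter benefit: $129.46
FSA contribution: $96.71
Pre-tax total = $129.46 + $96.71 = $226.17
Taxable wages = $2592.60 − $226.17 = $2366.43
Local income tax: $2366.43 × 0.01 = $23.66
Medicare tax: $2592.60 × 0.015 = $38.89
Social Security tax: cap not yet reached, full $2592.60 is subject → $2592.60 × 0.05 = $129.63
Garnishment: $2592.60 × 0.06 = $155.56
Total deductions = $129.46 + $96.71 + $23.66 + $38.89 + $129.63 + $155.56 = $573.91
Net pay = $2592.60 − $573.91 = $2018.69

$2018.69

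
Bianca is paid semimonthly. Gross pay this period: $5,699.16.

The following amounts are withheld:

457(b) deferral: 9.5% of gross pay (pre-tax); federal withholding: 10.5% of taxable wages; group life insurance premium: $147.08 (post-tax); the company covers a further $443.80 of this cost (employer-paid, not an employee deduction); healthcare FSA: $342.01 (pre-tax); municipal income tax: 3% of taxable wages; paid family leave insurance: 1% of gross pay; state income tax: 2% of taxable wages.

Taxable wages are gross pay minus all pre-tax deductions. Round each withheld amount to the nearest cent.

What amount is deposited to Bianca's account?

Healthcare FSA: $342.01
457(b) deferral: $5,699.16 × 0.095 = $541.42
Pre-tax total = $342.01 + $541.42 = $883.43
Taxable wages = $5,699.16 − $883.43 = $4,815.73
Federal withholding: $4,815.73 × 0.105 = $505.65
Municipal income tax: $4,815.73 × 0.03 = $144.47
State income tax: $4,815.73 × 0.02 = $96.31
Paid family leave insurance: $5,699.16 × 0.01 = $56.99
Group life insurance premium: $147.08
(Employer's $443.80 toward group life insurance premium is not withheld from the employee.)
Total deductions = $342.01 + $541.42 + $505.65 + $144.47 + $96.31 + $56.99 + $147.08 = $1,833.93
Net pay = $5,699.16 − $1,833.93 = $3,865.23

$3,865.23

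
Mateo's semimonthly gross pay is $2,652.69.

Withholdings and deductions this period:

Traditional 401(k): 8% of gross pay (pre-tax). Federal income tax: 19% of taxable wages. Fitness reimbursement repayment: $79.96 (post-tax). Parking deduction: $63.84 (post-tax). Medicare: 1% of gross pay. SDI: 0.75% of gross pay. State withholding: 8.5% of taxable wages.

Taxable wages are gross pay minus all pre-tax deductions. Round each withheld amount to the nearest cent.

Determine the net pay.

Traditional 401(k): $2,652.69 × 0.08 = $212.22
Taxable wages = $2,652.69 − $212.22 = $2,440.47
Federal income tax: $2,440.47 × 0.19 = $463.69
State withholding: $2,440.47 × 0.085 = $207.44
Medicare: $2,652.69 × 0.01 = $26.53
SDI: $2,652.69 × 0.0075 = $19.90
Parking deduction: $63.84
Fitness reimbursement repayment: $79.96
Total deductions = $212.22 + $463.69 + $207.44 + $26.53 + $19.90 + $63.84 + $79.96 = $1,073.58
Net pay = $2,652.69 − $1,073.58 = $1,579.11

$1,579.11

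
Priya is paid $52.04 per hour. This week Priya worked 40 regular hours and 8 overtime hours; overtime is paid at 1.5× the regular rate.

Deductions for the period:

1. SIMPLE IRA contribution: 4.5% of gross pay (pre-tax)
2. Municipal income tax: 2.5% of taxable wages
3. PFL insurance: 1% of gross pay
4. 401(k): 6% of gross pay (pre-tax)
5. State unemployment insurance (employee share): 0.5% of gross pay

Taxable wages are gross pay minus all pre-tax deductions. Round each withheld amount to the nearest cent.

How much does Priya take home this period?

$2,320.81

Regular pay: 40 × $52.04 = $2,081.60
Overtime pay: 8 × $52.04 × 1.5 = $624.48
Gross pay = $2,081.60 + $624.48 = $2,706.08
SIMPLE IRA contribution: $2,706.08 × 0.045 = $121.77
401(k): $2,706.08 × 0.06 = $162.36
Pre-tax total = $121.77 + $162.36 = $284.13
Taxable wages = $2,706.08 − $284.13 = $2,421.95
Municipal income tax: $2,421.95 × 0.025 = $60.55
PFL insurance: $2,706.08 × 0.01 = $27.06
State unemployment insurance (employee share): $2,706.08 × 0.005 = $13.53
Total deductions = $121.77 + $162.36 + $60.55 + $27.06 + $13.53 = $385.27
Net pay = $2,706.08 − $385.27 = $2,320.81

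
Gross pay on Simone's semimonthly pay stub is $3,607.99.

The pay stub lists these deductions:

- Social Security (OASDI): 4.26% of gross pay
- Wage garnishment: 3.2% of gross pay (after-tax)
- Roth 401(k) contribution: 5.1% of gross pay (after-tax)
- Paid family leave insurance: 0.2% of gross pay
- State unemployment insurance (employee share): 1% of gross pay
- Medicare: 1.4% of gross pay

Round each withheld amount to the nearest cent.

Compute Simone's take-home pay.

State unemployment insurance (employee share): $3,607.99 × 0.01 = $36.08
Paid family leave insurance: $3,607.99 × 0.002 = $7.22
Medicare: $3,607.99 × 0.014 = $50.51
Social Security (OASDI): $3,607.99 × 0.0426 = $153.70
Roth 401(k) contribution: $3,607.99 × 0.051 = $184.01
Wage garnishment: $3,607.99 × 0.032 = $115.46
Total deductions = $36.08 + $7.22 + $50.51 + $153.70 + $184.01 + $115.46 = $546.98
Net pay = $3,607.99 − $546.98 = $3,061.01

$3,061.01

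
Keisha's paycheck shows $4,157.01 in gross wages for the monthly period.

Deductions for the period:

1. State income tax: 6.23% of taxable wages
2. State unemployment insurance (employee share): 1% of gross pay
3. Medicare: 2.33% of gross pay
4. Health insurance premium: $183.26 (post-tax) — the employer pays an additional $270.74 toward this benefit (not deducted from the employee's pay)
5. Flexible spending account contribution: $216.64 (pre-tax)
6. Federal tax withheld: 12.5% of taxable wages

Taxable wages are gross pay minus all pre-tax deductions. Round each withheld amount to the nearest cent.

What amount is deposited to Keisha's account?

$2,880.64

Flexible spending account contribution: $216.64
Taxable wages = $4,157.01 − $216.64 = $3,940.37
State income tax: $3,940.37 × 0.0623 = $245.49
Federal tax withheld: $3,940.37 × 0.125 = $492.55
Medicare: $4,157.01 × 0.0233 = $96.86
State unemployment insurance (employee share): $4,157.01 × 0.01 = $41.57
Health insurance premium: $183.26
(Employer's $270.74 toward health insurance premium is not withheld from the employee.)
Total deductions = $216.64 + $245.49 + $492.55 + $96.86 + $41.57 + $183.26 = $1,276.37
Net pay = $4,157.01 − $1,276.37 = $2,880.64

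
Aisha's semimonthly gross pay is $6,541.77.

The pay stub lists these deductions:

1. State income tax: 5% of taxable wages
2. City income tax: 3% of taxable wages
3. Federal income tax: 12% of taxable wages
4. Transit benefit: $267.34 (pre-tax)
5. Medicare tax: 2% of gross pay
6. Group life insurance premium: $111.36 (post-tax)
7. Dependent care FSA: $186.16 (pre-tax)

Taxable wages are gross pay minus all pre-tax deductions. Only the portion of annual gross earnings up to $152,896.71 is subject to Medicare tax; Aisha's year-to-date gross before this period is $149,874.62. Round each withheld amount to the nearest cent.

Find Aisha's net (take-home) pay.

$4,698.82

Dependent care FSA: $186.16
Transit benefit: $267.34
Pre-tax total = $186.16 + $267.34 = $453.50
Taxable wages = $6,541.77 − $453.50 = $6,088.27
State income tax: $6,088.27 × 0.05 = $304.41
City income tax: $6,088.27 × 0.03 = $182.65
Federal income tax: $6,088.27 × 0.12 = $730.59
Medicare tax: only $152,896.71 − $149,874.62 = $3,022.09 of this check is subject → $3,022.09 × 0.02 = $60.44
Group life insurance premium: $111.36
Total deductions = $186.16 + $267.34 + $304.41 + $182.65 + $730.59 + $60.44 + $111.36 = $1,842.95
Net pay = $6,541.77 − $1,842.95 = $4,698.82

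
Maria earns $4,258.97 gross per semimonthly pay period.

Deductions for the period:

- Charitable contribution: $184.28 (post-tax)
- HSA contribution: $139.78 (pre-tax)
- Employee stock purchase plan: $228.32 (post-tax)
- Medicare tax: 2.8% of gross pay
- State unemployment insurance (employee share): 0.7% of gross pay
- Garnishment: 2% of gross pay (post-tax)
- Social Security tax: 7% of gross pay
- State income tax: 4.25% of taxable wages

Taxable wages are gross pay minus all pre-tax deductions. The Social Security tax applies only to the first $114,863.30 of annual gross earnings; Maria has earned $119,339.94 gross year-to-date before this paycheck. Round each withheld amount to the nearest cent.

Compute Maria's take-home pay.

$3,297.28

HSA contribution: $139.78
Taxable wages = $4,258.97 − $139.78 = $4,119.19
State income tax: $4,119.19 × 0.0425 = $175.07
Social Security tax: annual cap $114,863.30 already reached (YTD $119,339.94), so $0.00
Medicare tax: $4,258.97 × 0.028 = $119.25
State unemployment insurance (employee share): $4,258.97 × 0.007 = $29.81
Employee stock purchase plan: $228.32
Charitable contribution: $184.28
Garnishment: $4,258.97 × 0.02 = $85.18
Total deductions = $139.78 + $175.07 + $0.00 + $119.25 + $29.81 + $228.32 + $184.28 + $85.18 = $961.69
Net pay = $4,258.97 − $961.69 = $3,297.28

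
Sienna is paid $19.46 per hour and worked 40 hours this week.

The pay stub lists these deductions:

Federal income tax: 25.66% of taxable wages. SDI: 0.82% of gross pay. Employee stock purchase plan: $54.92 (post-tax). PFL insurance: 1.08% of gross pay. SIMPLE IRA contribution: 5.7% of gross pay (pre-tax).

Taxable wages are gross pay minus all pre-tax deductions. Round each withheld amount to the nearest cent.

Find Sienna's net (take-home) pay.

$475.97

Gross pay: 40 × $19.46 = $778.40
SIMPLE IRA contribution: $778.40 × 0.057 = $44.37
Taxable wages = $778.40 − $44.37 = $734.03
Federal income tax: $734.03 × 0.2566 = $188.35
PFL insurance: $778.40 × 0.0108 = $8.41
SDI: $778.40 × 0.0082 = $6.38
Employee stock purchase plan: $54.92
Total deductions = $44.37 + $188.35 + $8.41 + $6.38 + $54.92 = $302.43
Net pay = $778.40 − $302.43 = $475.97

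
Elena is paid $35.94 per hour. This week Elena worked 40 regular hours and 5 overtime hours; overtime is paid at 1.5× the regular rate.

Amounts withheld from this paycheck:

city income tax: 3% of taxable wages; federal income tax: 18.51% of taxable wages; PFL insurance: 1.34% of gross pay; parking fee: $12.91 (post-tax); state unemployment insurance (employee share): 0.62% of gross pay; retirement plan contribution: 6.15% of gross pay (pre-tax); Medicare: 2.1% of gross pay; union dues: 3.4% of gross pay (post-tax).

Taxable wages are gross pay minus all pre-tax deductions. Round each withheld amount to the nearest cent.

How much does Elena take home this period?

$1,117.28

Regular pay: 40 × $35.94 = $1,437.60
Overtime pay: 5 × $35.94 × 1.5 = $269.55
Gross pay = $1,437.60 + $269.55 = $1,707.15
Retirement plan contribution: $1,707.15 × 0.0615 = $104.99
Taxable wages = $1,707.15 − $104.99 = $1,602.16
Federal income tax: $1,602.16 × 0.1851 = $296.56
City income tax: $1,602.16 × 0.03 = $48.06
State unemployment insurance (employee share): $1,707.15 × 0.0062 = $10.58
PFL insurance: $1,707.15 × 0.0134 = $22.88
Medicare: $1,707.15 × 0.021 = $35.85
Union dues: $1,707.15 × 0.034 = $58.04
Parking fee: $12.91
Total deductions = $104.99 + $296.56 + $48.06 + $10.58 + $22.88 + $35.85 + $58.04 + $12.91 = $589.87
Net pay = $1,707.15 − $589.87 = $1,117.28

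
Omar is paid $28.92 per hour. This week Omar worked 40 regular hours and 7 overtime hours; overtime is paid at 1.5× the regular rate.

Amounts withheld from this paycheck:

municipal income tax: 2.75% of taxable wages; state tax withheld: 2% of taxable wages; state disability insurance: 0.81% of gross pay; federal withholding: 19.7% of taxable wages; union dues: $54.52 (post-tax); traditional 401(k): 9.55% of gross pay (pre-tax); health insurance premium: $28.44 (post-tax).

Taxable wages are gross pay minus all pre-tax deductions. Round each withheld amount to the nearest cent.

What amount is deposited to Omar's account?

Regular pay: 40 × $28.92 = $1156.80
Overtime pay: 7 × $28.92 × 1.5 = $303.66
Gross pay = $1156.80 + $303.66 = $1460.46
Traditional 401(k): $1460.46 × 0.0955 = $139.47
Taxable wages = $1460.46 − $139.47 = $1320.99
Federal withholding: $1320.99 × 0.197 = $260.24
State tax withheld: $1320.99 × 0.02 = $26.42
Municipal income tax: $1320.99 × 0.0275 = $36.33
State disability insurance: $1460.46 × 0.0081 = $11.83
Union dues: $54.52
Health insurance premium: $28.44
Total deductions = $139.47 + $260.24 + $26.42 + $36.33 + $11.83 + $54.52 + $28.44 = $557.25
Net pay = $1460.46 − $557.25 = $903.21

$903.21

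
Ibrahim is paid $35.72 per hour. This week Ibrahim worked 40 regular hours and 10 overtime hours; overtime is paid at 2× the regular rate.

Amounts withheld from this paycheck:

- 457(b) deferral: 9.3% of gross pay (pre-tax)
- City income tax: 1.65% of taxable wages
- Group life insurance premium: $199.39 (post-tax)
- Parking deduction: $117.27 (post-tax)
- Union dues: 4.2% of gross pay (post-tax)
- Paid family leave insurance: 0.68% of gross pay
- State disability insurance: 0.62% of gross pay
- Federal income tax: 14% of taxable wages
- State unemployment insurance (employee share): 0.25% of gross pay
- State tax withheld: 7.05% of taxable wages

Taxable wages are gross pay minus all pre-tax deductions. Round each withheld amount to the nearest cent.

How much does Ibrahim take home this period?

$1,062.74

Regular pay: 40 × $35.72 = $1,428.80
Overtime pay: 10 × $35.72 × 2 = $714.40
Gross pay = $1,428.80 + $714.40 = $2,143.20
457(b) deferral: $2,143.20 × 0.093 = $199.32
Taxable wages = $2,143.20 − $199.32 = $1,943.88
Federal income tax: $1,943.88 × 0.14 = $272.14
City income tax: $1,943.88 × 0.0165 = $32.07
State tax withheld: $1,943.88 × 0.0705 = $137.04
State unemployment insurance (employee share): $2,143.20 × 0.0025 = $5.36
Paid family leave insurance: $2,143.20 × 0.0068 = $14.57
State disability insurance: $2,143.20 × 0.0062 = $13.29
Group life insurance premium: $199.39
Union dues: $2,143.20 × 0.042 = $90.01
Parking deduction: $117.27
Total deductions = $199.32 + $272.14 + $32.07 + $137.04 + $5.36 + $14.57 + $13.29 + $199.39 + $90.01 + $117.27 = $1,080.46
Net pay = $2,143.20 − $1,080.46 = $1,062.74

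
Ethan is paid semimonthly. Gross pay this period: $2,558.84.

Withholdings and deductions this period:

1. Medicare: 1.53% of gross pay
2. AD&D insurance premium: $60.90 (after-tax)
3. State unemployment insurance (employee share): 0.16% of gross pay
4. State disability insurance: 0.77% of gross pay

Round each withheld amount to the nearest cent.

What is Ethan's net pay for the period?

$2,435.00

State disability insurance: $2,558.84 × 0.0077 = $19.70
Medicare: $2,558.84 × 0.0153 = $39.15
State unemployment insurance (employee share): $2,558.84 × 0.0016 = $4.09
AD&D insurance premium: $60.90
Total deductions = $19.70 + $39.15 + $4.09 + $60.90 = $123.84
Net pay = $2,558.84 − $123.84 = $2,435.00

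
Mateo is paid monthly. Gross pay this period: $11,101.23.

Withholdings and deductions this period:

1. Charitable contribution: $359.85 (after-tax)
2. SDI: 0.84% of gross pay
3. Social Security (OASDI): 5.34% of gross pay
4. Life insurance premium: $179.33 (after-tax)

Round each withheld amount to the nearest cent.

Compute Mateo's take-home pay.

$9,875.99

Social Security (OASDI): $11,101.23 × 0.0534 = $592.81
SDI: $11,101.23 × 0.0084 = $93.25
Charitable contribution: $359.85
Life insurance premium: $179.33
Total deductions = $592.81 + $93.25 + $359.85 + $179.33 = $1,225.24
Net pay = $11,101.23 − $1,225.24 = $9,875.99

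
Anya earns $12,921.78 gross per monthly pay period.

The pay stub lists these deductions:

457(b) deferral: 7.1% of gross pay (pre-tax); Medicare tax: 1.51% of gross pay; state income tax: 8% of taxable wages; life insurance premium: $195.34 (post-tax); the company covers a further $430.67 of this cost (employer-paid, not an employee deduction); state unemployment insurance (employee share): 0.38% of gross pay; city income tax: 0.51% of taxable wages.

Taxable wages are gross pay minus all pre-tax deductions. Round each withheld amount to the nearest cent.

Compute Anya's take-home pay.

457(b) deferral: $12,921.78 × 0.071 = $917.45
Taxable wages = $12,921.78 − $917.45 = $12,004.33
State income tax: $12,004.33 × 0.08 = $960.35
City income tax: $12,004.33 × 0.0051 = $61.22
State unemployment insurance (employee share): $12,921.78 × 0.0038 = $49.10
Medicare tax: $12,921.78 × 0.0151 = $195.12
Life insurance premium: $195.34
(Employer's $430.67 toward life insurance premium is not withheld from the employee.)
Total deductions = $917.45 + $960.35 + $61.22 + $49.10 + $195.12 + $195.34 = $2,378.58
Net pay = $12,921.78 − $2,378.58 = $10,543.20

$10,543.20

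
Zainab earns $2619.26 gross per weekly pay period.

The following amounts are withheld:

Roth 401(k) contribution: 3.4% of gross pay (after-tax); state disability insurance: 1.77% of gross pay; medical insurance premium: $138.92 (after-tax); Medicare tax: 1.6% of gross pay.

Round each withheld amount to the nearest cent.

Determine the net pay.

State disability insurance: $2619.26 × 0.0177 = $46.36
Medicare tax: $2619.26 × 0.016 = $41.91
Medical insurance premium: $138.92
Roth 401(k) contribution: $2619.26 × 0.034 = $89.05
Total deductions = $46.36 + $41.91 + $138.92 + $89.05 = $316.24
Net pay = $2619.26 − $316.24 = $2303.02

$2303.02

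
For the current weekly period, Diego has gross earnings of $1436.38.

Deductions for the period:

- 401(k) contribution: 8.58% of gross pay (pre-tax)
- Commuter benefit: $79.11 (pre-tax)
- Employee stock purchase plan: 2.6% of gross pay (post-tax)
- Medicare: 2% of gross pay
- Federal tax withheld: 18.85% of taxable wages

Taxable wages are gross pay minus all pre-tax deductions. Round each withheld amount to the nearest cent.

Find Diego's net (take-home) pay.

Commuter benefit: $79.11
401(k) contribution: $1436.38 × 0.0858 = $123.24
Pre-tax total = $79.11 + $123.24 = $202.35
Taxable wages = $1436.38 − $202.35 = $1234.03
Federal tax withheld: $1234.03 × 0.1885 = $232.61
Medicare: $1436.38 × 0.02 = $28.73
Employee stock purchase plan: $1436.38 × 0.026 = $37.35
Total deductions = $79.11 + $123.24 + $232.61 + $28.73 + $37.35 = $501.04
Net pay = $1436.38 − $501.04 = $935.34

$935.34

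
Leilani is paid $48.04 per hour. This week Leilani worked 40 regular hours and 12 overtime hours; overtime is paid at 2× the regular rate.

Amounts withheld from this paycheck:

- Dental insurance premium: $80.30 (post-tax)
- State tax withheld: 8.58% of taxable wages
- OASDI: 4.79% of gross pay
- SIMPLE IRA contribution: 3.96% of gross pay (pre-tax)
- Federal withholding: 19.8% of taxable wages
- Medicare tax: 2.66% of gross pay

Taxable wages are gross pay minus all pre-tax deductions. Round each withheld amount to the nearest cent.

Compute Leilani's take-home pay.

Regular pay: 40 × $48.04 = $1921.60
Overtime pay: 12 × $48.04 × 2 = $1152.96
Gross pay = $1921.60 + $1152.96 = $3074.56
SIMPLE IRA contribution: $3074.56 × 0.0396 = $121.75
Taxable wages = $3074.56 − $121.75 = $2952.81
State tax withheld: $2952.81 × 0.0858 = $253.35
Federal withholding: $2952.81 × 0.198 = $584.66
Medicare tax: $3074.56 × 0.0266 = $81.78
OASDI: $3074.56 × 0.0479 = $147.27
Dental insurance premium: $80.30
Total deductions = $121.75 + $253.35 + $584.66 + $81.78 + $147.27 + $80.30 = $1269.11
Net pay = $3074.56 − $1269.11 = $1805.45

$1805.45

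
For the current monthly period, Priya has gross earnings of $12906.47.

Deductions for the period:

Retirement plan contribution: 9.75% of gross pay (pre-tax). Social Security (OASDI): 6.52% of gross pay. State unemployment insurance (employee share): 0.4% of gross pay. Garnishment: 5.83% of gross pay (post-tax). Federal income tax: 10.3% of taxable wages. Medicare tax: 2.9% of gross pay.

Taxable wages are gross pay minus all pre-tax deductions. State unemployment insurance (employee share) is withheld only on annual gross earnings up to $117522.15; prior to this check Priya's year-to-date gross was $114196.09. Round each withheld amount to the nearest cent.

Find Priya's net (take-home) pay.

$8466.80

Retirement plan contribution: $12906.47 × 0.0975 = $1258.38
Taxable wages = $12906.47 − $1258.38 = $11648.09
Federal income tax: $11648.09 × 0.103 = $1199.75
State unemployment insurance (employee share): only $117522.15 − $114196.09 = $3326.06 of this check is subject → $3326.06 × 0.004 = $13.30
Social Security (OASDI): $12906.47 × 0.0652 = $841.50
Medicare tax: $12906.47 × 0.029 = $374.29
Garnishment: $12906.47 × 0.0583 = $752.45
Total deductions = $1258.38 + $1199.75 + $13.30 + $841.50 + $374.29 + $752.45 = $4439.67
Net pay = $12906.47 − $4439.67 = $8466.80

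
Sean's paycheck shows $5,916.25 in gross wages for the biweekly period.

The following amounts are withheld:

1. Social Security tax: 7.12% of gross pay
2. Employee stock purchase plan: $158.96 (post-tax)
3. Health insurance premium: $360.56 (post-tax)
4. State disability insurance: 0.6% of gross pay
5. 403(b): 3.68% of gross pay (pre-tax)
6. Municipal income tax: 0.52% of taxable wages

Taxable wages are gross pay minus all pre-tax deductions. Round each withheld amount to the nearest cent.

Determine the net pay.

$4,692.64

403(b): $5,916.25 × 0.0368 = $217.72
Taxable wages = $5,916.25 − $217.72 = $5,698.53
Municipal income tax: $5,698.53 × 0.0052 = $29.63
State disability insurance: $5,916.25 × 0.006 = $35.50
Social Security tax: $5,916.25 × 0.0712 = $421.24
Health insurance premium: $360.56
Employee stock purchase plan: $158.96
Total deductions = $217.72 + $29.63 + $35.50 + $421.24 + $360.56 + $158.96 = $1,223.61
Net pay = $5,916.25 − $1,223.61 = $4,692.64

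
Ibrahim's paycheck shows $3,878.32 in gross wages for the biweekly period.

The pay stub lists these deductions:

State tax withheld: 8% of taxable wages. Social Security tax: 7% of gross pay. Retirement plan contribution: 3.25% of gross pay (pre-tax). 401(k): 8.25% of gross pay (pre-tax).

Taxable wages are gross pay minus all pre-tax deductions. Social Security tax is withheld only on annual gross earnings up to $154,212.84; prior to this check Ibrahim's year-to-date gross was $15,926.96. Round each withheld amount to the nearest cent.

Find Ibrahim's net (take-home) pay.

$2,886.25

Retirement plan contribution: $3,878.32 × 0.0325 = $126.05
401(k): $3,878.32 × 0.0825 = $319.96
Pre-tax total = $126.05 + $319.96 = $446.01
Taxable wages = $3,878.32 − $446.01 = $3,432.31
State tax withheld: $3,432.31 × 0.08 = $274.58
Social Security tax: cap not yet reached, full $3,878.32 is subject → $3,878.32 × 0.07 = $271.48
Total deductions = $126.05 + $319.96 + $274.58 + $271.48 = $992.07
Net pay = $3,878.32 − $992.07 = $2,886.25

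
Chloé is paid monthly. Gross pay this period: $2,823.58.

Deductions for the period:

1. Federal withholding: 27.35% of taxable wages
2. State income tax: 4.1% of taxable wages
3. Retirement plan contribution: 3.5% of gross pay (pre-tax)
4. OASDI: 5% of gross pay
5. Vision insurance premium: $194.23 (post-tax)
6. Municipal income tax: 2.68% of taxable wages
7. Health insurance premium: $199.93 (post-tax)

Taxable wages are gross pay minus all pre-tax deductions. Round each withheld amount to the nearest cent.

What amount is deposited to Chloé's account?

Retirement plan contribution: $2,823.58 × 0.035 = $98.83
Taxable wages = $2,823.58 − $98.83 = $2,724.75
Federal withholding: $2,724.75 × 0.2735 = $745.22
State income tax: $2,724.75 × 0.041 = $111.71
Municipal income tax: $2,724.75 × 0.0268 = $73.02
OASDI: $2,823.58 × 0.05 = $141.18
Vision insurance premium: $194.23
Health insurance premium: $199.93
Total deductions = $98.83 + $745.22 + $111.71 + $73.02 + $141.18 + $194.23 + $199.93 = $1,564.12
Net pay = $2,823.58 − $1,564.12 = $1,259.46

$1,259.46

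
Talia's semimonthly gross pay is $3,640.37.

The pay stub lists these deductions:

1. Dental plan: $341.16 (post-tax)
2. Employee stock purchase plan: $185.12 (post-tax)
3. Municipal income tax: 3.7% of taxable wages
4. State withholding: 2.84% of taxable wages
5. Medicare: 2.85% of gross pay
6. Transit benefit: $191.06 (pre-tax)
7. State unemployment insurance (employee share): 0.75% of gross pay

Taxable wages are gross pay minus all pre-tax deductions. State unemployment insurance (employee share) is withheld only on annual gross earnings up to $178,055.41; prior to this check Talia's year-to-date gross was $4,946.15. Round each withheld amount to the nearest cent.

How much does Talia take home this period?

Transit benefit: $191.06
Taxable wages = $3,640.37 − $191.06 = $3,449.31
Municipal income tax: $3,449.31 × 0.037 = $127.62
State withholding: $3,449.31 × 0.0284 = $97.96
Medicare: $3,640.37 × 0.0285 = $103.75
State unemployment insurance (employee share): cap not yet reached, full $3,640.37 is subject → $3,640.37 × 0.0075 = $27.30
Dental plan: $341.16
Employee stock purchase plan: $185.12
Total deductions = $191.06 + $127.62 + $97.96 + $103.75 + $27.30 + $341.16 + $185.12 = $1,073.97
Net pay = $3,640.37 − $1,073.97 = $2,566.40

$2,566.40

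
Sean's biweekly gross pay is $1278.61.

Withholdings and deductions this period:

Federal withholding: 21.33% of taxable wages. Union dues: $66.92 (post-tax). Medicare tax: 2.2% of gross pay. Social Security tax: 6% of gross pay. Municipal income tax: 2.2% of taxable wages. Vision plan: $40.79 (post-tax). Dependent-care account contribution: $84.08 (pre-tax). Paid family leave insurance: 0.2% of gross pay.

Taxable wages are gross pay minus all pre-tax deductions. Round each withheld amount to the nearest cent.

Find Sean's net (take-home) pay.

$698.34

Dependent-care account contribution: $84.08
Taxable wages = $1278.61 − $84.08 = $1194.53
Federal withholding: $1194.53 × 0.2133 = $254.79
Municipal income tax: $1194.53 × 0.022 = $26.28
Medicare tax: $1278.61 × 0.022 = $28.13
Social Security tax: $1278.61 × 0.06 = $76.72
Paid family leave insurance: $1278.61 × 0.002 = $2.56
Union dues: $66.92
Vision plan: $40.79
Total deductions = $84.08 + $254.79 + $26.28 + $28.13 + $76.72 + $2.56 + $66.92 + $40.79 = $580.27
Net pay = $1278.61 − $580.27 = $698.34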